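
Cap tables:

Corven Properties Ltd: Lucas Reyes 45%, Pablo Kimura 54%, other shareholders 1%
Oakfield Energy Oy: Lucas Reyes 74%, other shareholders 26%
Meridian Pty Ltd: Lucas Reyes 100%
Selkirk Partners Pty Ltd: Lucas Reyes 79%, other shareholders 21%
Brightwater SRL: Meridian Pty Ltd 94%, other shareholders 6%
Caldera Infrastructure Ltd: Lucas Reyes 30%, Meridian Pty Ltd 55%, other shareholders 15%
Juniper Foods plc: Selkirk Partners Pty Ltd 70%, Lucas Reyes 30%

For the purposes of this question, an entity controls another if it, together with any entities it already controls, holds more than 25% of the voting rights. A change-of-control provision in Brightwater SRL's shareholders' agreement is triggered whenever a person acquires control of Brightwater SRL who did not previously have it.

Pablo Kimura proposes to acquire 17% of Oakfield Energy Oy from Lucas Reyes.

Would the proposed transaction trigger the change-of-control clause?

The purchase adds only to Pablo's holdings (Lucas's stake shrinks), so Pablo is the only person who could newly come to control Brightwater.
Pablo holds 54% of Corven, so Pablo controls Corven.
Neither Pablo nor any entity Pablo controls holds any voting interest in Brightwater.
So before the transaction, Pablo does not control Brightwater.
After the purchase, Pablo holds 17% of Oakfield directly, and Lucas's stake falls to 57%.
Pablo's side now holds 17% of Oakfield, not > 25%, so Pablo still does not control Oakfield.
After the transaction, neither Pablo nor any entity Pablo controls holds a voting interest in Brightwater, so Pablo still does not control it.
No new person acquires control, so the clause is not triggered.

No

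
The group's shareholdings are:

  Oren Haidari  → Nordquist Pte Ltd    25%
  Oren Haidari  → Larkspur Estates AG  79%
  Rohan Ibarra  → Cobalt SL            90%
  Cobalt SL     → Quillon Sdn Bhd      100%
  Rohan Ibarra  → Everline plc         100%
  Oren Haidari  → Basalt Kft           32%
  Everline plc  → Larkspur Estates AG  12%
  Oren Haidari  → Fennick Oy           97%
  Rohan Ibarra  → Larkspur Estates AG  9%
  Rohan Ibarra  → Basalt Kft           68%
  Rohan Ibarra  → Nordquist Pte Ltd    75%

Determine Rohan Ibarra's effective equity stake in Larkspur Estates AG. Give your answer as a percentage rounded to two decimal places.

Rohan reaches Larkspur along 2 paths.
Via Everline: 100% × 12% = 12%.
Direct stake: 9% = 9%.
Total: 12% + 9% = 21%.
Rounded: 21.00%.

21.00%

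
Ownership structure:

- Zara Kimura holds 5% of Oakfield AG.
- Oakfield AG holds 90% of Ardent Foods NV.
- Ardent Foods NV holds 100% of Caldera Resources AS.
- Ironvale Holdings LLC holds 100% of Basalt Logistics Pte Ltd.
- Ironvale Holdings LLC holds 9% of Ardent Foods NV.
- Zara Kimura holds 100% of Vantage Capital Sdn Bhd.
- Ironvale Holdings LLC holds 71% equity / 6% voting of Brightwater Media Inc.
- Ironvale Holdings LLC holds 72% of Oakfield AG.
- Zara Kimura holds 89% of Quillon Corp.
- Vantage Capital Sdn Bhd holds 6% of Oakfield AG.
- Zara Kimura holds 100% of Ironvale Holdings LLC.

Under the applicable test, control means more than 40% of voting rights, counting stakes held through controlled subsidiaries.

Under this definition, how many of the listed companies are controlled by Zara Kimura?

Zara holds 100% of Vantage, so Zara controls Vantage.
Zara holds 100% of Ironvale, so Zara controls Ironvale.
Zara holds 89% of Quillon, so Zara controls Quillon.
Ironvale and Zara and Vantage together hold 72% + 5% + 6% = 83% of Oakfield, so Zara controls Oakfield.
Oakfield and Ironvale together hold 90% + 9% = 99% of Ardent, so Zara controls Ardent.
Ironvale holds 100% of Basalt, so Zara controls Basalt.
Ardent holds 100% of Caldera, so Zara controls Caldera.
No other company's threshold is met.
Zara controls 7 companies.

7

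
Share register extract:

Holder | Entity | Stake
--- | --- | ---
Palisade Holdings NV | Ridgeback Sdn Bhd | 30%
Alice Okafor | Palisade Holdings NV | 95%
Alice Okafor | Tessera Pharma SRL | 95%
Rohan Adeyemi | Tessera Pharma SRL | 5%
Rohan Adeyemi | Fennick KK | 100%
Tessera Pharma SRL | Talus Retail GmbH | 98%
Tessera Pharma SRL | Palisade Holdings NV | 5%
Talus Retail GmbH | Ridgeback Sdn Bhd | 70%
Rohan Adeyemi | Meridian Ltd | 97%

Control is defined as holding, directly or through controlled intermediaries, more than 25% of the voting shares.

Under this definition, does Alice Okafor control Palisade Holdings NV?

Yes

Alice holds 95% of Tessera, so Alice controls Tessera.
Alice and Tessera together hold 95% + 5% = 100% of Palisade, so Alice controls Palisade.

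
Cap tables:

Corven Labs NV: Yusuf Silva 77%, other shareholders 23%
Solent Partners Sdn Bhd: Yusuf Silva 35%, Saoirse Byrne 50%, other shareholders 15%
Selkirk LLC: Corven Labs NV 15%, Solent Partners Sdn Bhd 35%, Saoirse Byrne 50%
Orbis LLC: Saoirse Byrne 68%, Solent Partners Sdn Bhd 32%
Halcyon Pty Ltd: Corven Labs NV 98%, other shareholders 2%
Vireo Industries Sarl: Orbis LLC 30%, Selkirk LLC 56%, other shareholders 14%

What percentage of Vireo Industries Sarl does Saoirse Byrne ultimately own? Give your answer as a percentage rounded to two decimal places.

Saoirse reaches Vireo along 4 paths.
Via Orbis: 68% × 30% = 20.4%.
Via Solent → Orbis: 50% × 32% × 30% = 4.8%.
Via Solent → Selkirk: 50% × 35% × 56% = 9.8%.
Via Selkirk: 50% × 56% = 28%.
Total: 20.4% + 4.8% + 9.8% + 28% = 63%.
Rounded: 63.00%.

63.00%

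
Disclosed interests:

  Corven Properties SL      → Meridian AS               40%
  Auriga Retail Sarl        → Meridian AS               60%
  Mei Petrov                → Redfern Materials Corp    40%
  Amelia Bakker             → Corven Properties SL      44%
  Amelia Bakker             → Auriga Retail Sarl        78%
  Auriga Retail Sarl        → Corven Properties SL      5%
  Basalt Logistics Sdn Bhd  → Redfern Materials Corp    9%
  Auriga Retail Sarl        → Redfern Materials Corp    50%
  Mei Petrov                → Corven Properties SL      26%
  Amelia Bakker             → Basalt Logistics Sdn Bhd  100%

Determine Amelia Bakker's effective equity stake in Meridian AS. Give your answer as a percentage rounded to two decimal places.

Amelia reaches Meridian along 3 paths.
Via Corven: 44% × 40% = 17.6%.
Via Auriga → Corven: 78% × 5% × 40% = 1.56%.
Via Auriga: 78% × 60% = 46.8%.
Total: 17.6% + 1.56% + 46.8% = 65.96%.

65.96%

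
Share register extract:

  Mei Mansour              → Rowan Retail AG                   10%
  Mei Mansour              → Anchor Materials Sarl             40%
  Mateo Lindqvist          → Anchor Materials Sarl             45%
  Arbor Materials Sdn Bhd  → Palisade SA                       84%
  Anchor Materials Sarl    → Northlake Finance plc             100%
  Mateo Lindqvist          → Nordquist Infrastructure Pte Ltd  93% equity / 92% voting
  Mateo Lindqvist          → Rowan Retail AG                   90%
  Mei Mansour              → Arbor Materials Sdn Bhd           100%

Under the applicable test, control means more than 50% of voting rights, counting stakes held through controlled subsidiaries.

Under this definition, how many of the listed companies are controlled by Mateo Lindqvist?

2

Mateo holds 90% of Rowan, so Mateo controls Rowan.
Mateo holds 92% of Nordquist, so Mateo controls Nordquist.
No other company's threshold is met.
Mateo controls 2 companies.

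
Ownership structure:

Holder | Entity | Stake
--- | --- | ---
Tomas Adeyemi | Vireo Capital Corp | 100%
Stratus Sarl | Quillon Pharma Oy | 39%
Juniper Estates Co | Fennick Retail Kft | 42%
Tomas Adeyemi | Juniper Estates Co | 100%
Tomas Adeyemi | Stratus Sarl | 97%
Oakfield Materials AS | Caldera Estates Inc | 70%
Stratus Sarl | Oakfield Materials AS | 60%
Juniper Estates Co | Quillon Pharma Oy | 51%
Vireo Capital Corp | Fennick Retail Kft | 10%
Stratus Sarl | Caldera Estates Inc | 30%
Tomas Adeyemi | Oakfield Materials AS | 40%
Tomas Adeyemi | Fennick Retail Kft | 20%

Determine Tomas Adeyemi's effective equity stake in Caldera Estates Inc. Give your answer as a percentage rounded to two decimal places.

Tomas reaches Caldera along 3 paths.
Via Oakfield: 40% × 70% = 28%.
Via Stratus → Oakfield: 97% × 60% × 70% = 40.74%.
Via Stratus: 97% × 30% = 29.1%.
Total: 28% + 40.74% + 29.1% = 97.84%.

97.84%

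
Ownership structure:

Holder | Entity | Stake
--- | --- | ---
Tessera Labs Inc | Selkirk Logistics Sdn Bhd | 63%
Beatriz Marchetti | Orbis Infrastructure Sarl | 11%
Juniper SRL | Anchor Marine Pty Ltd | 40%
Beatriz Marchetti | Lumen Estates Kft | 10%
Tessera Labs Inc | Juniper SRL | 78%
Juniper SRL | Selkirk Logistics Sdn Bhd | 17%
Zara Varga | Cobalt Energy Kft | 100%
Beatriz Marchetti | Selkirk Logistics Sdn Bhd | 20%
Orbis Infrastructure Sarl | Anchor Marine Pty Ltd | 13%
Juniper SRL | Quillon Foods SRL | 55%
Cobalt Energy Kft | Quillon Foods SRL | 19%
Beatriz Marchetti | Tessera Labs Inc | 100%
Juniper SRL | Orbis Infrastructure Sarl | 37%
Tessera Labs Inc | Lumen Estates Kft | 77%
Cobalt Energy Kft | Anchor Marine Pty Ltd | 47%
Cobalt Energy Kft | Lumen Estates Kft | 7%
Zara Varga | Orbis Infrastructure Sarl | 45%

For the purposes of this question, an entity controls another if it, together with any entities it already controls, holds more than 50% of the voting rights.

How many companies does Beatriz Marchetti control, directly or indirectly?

5

Beatriz holds 100% of Tessera, so Beatriz controls Tessera.
Tessera and Beatriz together hold 77% + 10% = 87% of Lumen, so Beatriz controls Lumen.
Tessera holds 78% of Juniper, so Beatriz controls Juniper.
Juniper and Tessera and Beatriz together hold 17% + 63% + 20% = 100% of Selkirk, so Beatriz controls Selkirk.
Juniper holds 55% of Quillon, so Beatriz controls Quillon.
No other company's threshold is met.
Beatriz controls 5 companies.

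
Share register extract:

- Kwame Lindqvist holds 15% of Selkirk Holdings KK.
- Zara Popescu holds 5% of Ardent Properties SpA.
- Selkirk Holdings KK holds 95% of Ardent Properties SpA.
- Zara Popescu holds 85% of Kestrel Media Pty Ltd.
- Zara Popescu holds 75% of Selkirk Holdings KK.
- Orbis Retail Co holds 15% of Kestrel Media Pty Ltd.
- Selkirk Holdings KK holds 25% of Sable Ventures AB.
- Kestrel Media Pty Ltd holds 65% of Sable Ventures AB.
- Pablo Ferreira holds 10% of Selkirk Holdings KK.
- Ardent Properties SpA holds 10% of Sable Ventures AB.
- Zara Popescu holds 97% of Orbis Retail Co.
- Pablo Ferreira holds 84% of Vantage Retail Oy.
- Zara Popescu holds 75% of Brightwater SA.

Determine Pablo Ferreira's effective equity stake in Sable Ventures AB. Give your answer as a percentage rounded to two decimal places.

Pablo reaches Sable along 2 paths.
Via Selkirk: 10% × 25% = 2.5%.
Via Selkirk → Ardent: 10% × 95% × 10% = 0.95%.
Total: 2.5% + 0.95% = 3.45%.

3.45%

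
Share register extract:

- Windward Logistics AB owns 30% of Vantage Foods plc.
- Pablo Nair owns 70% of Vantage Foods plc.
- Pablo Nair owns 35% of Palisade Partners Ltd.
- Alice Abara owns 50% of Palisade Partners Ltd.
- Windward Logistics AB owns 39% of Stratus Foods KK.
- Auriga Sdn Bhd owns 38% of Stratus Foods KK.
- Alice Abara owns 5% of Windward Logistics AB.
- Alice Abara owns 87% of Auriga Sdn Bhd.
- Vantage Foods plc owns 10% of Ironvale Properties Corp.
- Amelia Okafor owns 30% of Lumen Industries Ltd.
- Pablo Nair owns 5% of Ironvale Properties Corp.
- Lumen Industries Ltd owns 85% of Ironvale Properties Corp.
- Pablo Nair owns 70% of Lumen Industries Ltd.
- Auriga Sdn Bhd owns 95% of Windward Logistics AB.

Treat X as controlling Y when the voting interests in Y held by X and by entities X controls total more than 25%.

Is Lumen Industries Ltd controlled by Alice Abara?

Alice holds 87% of Auriga, so Alice controls Auriga.
Auriga and Alice together hold 95% + 5% = 100% of Windward, so Alice controls Windward.
Windward holds 30% of Vantage, so Alice controls Vantage.
Auriga and Windward together hold 38% + 39% = 77% of Stratus, so Alice controls Stratus.
Alice holds 50% of Palisade, so Alice controls Palisade.
Neither Alice nor any entity Alice controls holds any voting interest in Lumen.
So Alice does not control Lumen.

No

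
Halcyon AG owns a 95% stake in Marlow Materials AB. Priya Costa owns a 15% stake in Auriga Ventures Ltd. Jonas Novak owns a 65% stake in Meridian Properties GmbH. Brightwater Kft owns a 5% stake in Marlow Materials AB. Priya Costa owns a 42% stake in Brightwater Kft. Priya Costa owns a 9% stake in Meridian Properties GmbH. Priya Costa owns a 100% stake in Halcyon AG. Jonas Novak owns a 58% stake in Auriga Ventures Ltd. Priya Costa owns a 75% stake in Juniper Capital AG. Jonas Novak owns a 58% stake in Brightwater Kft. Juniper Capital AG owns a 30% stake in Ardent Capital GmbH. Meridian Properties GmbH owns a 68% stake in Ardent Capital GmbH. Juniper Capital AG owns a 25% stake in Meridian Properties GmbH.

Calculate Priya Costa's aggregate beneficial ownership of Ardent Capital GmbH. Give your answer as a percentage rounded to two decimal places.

41.37%

Priya reaches Ardent along 3 paths.
Via Juniper: 75% × 30% = 22.5%.
Via Meridian: 9% × 68% = 6.12%.
Via Juniper → Meridian: 75% × 25% × 68% = 12.75%.
Total: 22.5% + 6.12% + 12.75% = 41.37%.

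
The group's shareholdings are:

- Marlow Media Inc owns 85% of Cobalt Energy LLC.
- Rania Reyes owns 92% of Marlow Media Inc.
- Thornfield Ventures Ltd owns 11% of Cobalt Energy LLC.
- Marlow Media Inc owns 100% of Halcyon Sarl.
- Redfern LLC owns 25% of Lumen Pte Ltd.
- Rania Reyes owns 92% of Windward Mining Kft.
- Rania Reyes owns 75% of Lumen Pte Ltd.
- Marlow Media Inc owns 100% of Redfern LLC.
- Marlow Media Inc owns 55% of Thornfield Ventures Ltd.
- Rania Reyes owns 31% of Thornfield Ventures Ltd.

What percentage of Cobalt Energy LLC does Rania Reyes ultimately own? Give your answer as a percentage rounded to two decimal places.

87.18%

Rania reaches Cobalt along 3 paths.
Via Marlow: 92% × 85% = 78.2%.
Via Thornfield: 31% × 11% = 3.41%.
Via Marlow → Thornfield: 92% × 55% × 11% = 5.566%.
Total: 78.2% + 3.41% + 5.566% = 87.176%.
Rounded: 87.18%.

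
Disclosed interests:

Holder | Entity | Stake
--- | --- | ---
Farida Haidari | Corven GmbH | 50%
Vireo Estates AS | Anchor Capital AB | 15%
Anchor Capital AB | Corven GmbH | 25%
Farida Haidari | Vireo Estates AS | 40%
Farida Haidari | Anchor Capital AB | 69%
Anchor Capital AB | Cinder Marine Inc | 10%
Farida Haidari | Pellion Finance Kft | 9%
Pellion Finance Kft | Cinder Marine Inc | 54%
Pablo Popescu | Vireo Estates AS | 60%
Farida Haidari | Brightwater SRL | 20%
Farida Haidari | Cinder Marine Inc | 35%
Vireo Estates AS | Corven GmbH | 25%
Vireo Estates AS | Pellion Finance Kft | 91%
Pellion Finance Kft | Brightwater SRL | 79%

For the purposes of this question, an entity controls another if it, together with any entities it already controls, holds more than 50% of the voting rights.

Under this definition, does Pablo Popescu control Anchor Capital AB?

Pablo holds 60% of Vireo, so Pablo controls Vireo.
Vireo holds 91% of Pellion, so Pablo controls Pellion.
Pellion holds 79% of Brightwater, so Pablo controls Brightwater.
Pellion holds 54% of Cinder, so Pablo controls Cinder.
In Anchor, Pablo's side holds only 15%, not > 50%.
So Pablo does not control Anchor.

No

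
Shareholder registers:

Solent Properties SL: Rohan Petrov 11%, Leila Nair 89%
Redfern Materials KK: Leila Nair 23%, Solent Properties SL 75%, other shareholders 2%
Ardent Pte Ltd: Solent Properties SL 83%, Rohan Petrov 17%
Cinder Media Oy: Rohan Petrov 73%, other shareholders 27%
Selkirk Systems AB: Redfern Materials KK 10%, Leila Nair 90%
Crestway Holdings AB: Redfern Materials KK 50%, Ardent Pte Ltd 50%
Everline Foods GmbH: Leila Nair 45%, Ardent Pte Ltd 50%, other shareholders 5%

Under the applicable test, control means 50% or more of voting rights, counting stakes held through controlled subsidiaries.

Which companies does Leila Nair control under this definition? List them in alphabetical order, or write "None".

Leila holds 89% of Solent, so Leila controls Solent.
Leila and Solent together hold 23% + 75% = 98% of Redfern, so Leila controls Redfern.
Solent holds 83% of Ardent, so Leila controls Ardent.
Redfern and Leila together hold 10% + 90% = 100% of Selkirk, so Leila controls Selkirk.
Redfern and Ardent together hold 50% + 50% = 100% of Crestway, so Leila controls Crestway.
Leila and Ardent together hold 45% + 50% = 95% of Everline, so Leila controls Everline.
No other company's threshold is met.

Ardent Pte Ltd, Crestway Holdings AB, Everline Foods GmbH, Redfern Materials KK, Selkirk Systems AB, Solent Properties SL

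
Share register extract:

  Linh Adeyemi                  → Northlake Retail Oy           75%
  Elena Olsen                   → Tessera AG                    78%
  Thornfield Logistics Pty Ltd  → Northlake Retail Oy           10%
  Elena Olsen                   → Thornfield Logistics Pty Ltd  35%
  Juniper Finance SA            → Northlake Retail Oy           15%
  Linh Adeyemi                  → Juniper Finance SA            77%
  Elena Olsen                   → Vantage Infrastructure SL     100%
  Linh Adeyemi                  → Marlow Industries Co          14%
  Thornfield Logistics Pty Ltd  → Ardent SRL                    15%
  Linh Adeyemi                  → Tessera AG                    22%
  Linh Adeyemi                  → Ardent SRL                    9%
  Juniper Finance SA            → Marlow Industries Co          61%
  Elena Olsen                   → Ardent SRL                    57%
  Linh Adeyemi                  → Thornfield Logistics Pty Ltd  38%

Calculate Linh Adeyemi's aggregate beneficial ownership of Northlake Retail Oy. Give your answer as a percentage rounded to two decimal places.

Linh reaches Northlake along 3 paths.
Via Juniper: 77% × 15% = 11.55%.
Via Thornfield: 38% × 10% = 3.8%.
Direct stake: 75% = 75%.
Total: 11.55% + 3.8% + 75% = 90.35%.

90.35%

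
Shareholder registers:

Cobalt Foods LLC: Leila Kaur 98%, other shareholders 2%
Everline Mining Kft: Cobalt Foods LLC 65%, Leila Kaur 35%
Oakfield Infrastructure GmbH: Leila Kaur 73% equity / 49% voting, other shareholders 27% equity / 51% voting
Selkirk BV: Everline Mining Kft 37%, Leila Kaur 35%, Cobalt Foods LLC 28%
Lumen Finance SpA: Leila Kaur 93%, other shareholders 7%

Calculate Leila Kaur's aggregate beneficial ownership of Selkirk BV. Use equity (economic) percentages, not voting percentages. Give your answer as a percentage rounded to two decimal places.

Leila reaches Selkirk along 4 paths.
Via Cobalt → Everline: 98% × 65% × 37% = 23.569%.
Via Everline: 35% × 37% = 12.95%.
Direct stake: 35% = 35%.
Via Cobalt: 98% × 28% = 27.44%.
Total: 23.569% + 12.95% + 35% + 27.44% = 98.959%.
Rounded: 98.96%.

98.96%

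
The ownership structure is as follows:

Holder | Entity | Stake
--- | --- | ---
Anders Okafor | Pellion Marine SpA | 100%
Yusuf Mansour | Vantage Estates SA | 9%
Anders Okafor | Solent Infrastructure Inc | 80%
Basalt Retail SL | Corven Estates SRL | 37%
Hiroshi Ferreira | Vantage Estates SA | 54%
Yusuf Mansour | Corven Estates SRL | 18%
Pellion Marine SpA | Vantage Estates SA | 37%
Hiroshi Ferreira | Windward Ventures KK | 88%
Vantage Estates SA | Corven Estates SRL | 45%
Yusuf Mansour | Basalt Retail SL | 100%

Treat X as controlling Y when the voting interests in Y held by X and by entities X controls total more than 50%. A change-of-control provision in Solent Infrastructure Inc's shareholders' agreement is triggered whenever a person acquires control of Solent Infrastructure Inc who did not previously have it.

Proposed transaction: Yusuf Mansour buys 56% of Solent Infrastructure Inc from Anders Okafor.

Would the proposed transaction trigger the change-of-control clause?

Yes

The purchase adds only to Yusuf's holdings (Anders's stake shrinks), so Yusuf is the only person who could newly come to control Solent.
Yusuf holds 100% of Basalt, so Yusuf controls Basalt.
Yusuf and Basalt together hold 18% + 37% = 55% of Corven, so Yusuf controls Corven.
Neither Yusuf nor any entity Yusuf controls holds any voting interest in Solent.
So before the transaction, Yusuf does not control Solent.
After the purchase, Yusuf holds 56% of Solent directly, and Anders's stake falls to 24%.
Yusuf holds 56% of Solent, so Yusuf controls Solent.
Yusuf did not control Solent before and does after, so the clause is triggered.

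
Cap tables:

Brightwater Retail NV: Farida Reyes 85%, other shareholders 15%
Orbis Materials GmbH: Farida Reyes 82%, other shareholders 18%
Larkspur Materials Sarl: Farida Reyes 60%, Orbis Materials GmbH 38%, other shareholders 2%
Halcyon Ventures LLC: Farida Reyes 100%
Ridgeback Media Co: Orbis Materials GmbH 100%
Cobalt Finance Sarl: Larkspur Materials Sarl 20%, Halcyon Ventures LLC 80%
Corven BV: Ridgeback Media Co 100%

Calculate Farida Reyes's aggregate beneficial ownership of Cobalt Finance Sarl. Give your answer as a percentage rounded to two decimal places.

98.23%

Farida reaches Cobalt along 3 paths.
Via Larkspur: 60% × 20% = 12%.
Via Orbis → Larkspur: 82% × 38% × 20% = 6.232%.
Via Halcyon: 100% × 80% = 80%.
Total: 12% + 6.232% + 80% = 98.232%.
Rounded: 98.23%.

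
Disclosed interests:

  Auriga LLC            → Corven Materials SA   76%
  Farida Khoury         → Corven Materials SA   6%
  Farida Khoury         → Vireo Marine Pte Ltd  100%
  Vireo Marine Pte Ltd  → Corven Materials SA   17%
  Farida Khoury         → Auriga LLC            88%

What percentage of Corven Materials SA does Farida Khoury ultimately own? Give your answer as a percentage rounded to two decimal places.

89.88%

Farida reaches Corven along 3 paths.
Via Auriga: 88% × 76% = 66.88%.
Direct stake: 6% = 6%.
Via Vireo: 100% × 17% = 17%.
Total: 66.88% + 6% + 17% = 89.88%.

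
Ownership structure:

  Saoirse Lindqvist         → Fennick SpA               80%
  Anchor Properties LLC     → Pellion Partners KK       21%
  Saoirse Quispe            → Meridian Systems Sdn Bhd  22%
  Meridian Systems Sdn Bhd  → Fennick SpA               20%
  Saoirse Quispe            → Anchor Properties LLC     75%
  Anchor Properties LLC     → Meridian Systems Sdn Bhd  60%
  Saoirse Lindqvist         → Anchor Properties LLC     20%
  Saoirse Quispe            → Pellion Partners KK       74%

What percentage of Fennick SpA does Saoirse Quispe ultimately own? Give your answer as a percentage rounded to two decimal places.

13.40%

Saoirse Quispe reaches Fennick along 2 paths.
Via Meridian: 22% × 20% = 4.4%.
Via Anchor → Meridian: 75% × 60% × 20% = 9%.
Total: 4.4% + 9% = 13.4%.
Rounded: 13.40%.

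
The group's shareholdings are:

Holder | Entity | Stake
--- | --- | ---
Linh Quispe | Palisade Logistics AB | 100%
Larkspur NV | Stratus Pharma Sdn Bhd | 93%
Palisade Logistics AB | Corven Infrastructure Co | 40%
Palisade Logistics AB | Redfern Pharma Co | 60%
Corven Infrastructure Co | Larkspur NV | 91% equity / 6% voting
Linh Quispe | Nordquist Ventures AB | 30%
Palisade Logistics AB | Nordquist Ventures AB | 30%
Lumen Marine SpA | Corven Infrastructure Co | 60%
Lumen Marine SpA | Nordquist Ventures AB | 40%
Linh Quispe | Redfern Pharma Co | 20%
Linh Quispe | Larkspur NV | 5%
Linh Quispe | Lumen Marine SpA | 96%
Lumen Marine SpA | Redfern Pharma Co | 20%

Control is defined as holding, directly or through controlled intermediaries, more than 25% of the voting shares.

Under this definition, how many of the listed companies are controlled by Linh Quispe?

5

Linh holds 100% of Palisade, so Linh controls Palisade.
Linh holds 96% of Lumen, so Linh controls Lumen.
Lumen and Palisade together hold 60% + 40% = 100% of Corven, so Linh controls Corven.
Lumen and Palisade and Linh together hold 40% + 30% + 30% = 100% of Nordquist, so Linh controls Nordquist.
Palisade and Linh and Lumen together hold 60% + 20% + 20% = 100% of Redfern, so Linh controls Redfern.
No other company's threshold is met.
Linh controls 5 companies.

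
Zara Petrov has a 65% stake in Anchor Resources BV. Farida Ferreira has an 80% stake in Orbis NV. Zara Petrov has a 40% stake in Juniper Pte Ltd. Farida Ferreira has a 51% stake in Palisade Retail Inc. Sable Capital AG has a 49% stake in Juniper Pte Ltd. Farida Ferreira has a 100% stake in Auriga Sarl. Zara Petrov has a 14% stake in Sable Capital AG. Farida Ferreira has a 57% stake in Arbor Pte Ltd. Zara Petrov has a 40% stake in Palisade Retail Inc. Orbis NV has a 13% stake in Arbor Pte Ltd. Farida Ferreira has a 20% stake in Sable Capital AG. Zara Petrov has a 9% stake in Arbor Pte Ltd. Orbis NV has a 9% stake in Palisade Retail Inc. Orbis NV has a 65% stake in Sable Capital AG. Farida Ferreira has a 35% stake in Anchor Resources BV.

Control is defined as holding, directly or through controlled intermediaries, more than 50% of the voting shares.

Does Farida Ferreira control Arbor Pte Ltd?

Farida holds 80% of Orbis, so Farida controls Orbis.
Farida and Orbis together hold 57% + 13% = 70% of Arbor, so Farida controls Arbor.

Yes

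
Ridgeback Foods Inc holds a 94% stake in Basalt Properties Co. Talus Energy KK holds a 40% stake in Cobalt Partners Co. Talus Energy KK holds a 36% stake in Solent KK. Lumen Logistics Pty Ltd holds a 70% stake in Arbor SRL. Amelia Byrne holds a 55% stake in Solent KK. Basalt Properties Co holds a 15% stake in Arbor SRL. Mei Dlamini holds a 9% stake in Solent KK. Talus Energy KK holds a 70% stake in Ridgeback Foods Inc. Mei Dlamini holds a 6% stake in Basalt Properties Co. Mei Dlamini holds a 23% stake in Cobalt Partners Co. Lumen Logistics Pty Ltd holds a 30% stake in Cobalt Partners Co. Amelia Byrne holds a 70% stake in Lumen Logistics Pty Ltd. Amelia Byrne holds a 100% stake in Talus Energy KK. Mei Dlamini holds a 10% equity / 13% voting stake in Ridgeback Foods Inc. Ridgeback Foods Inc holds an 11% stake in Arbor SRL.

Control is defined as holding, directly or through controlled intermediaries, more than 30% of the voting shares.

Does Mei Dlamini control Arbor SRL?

Mei's largest direct stake is 23% in Cobalt, which does not meet the threshold, so Mei controls no company.
Neither Mei nor any entity Mei controls holds any voting interest in Arbor.
So Mei does not control Arbor.

No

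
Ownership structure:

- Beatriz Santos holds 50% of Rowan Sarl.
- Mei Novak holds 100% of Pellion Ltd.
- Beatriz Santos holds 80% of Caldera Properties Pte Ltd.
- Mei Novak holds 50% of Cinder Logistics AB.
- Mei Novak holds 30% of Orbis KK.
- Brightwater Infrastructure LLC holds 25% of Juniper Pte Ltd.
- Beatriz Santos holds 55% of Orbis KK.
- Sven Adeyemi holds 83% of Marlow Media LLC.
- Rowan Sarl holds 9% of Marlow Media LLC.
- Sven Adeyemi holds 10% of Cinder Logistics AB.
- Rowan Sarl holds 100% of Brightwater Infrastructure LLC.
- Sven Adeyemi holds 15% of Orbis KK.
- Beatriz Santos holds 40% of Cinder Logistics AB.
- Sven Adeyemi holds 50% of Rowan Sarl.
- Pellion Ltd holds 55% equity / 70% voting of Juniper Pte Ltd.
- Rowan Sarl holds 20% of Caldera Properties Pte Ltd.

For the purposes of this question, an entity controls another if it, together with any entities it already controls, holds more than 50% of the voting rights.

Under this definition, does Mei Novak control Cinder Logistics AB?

Mei holds 100% of Pellion, so Mei controls Pellion.
Pellion holds 70% of Juniper, so Mei controls Juniper.
In Cinder, Mei's side holds only 50%, not > 50%.
So Mei does not control Cinder.

No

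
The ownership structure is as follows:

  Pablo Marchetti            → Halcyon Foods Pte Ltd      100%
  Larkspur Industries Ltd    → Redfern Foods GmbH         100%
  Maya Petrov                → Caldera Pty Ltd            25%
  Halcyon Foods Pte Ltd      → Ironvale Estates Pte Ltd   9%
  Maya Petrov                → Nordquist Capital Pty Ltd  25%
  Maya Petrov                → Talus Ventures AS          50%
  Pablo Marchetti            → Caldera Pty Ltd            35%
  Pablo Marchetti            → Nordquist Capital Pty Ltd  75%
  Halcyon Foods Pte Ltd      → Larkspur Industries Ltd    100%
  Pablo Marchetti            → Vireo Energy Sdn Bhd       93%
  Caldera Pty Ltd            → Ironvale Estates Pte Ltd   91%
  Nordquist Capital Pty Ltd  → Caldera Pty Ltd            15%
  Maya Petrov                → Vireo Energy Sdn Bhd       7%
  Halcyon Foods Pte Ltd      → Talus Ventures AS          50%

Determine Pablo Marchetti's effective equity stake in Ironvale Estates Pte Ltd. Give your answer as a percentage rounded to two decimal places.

51.09%

Pablo reaches Ironvale along 3 paths.
Via Nordquist → Caldera: 75% × 15% × 91% = 10.2375%.
Via Caldera: 35% × 91% = 31.85%.
Via Halcyon: 100% × 9% = 9%.
Total: 10.2375% + 31.85% + 9% = 51.0875%.
Rounded: 51.09%.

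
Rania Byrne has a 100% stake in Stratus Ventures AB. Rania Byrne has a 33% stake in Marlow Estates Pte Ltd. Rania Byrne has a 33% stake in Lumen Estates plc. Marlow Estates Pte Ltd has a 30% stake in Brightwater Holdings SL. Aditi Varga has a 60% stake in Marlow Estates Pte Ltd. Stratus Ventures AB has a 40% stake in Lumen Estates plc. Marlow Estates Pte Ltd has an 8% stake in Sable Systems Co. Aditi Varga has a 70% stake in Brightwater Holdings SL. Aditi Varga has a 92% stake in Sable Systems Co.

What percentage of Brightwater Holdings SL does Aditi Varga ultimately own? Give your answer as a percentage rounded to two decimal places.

88.00%

Aditi reaches Brightwater along 2 paths.
Via Marlow: 60% × 30% = 18%.
Direct stake: 70% = 70%.
Total: 18% + 70% = 88%.
Rounded: 88.00%.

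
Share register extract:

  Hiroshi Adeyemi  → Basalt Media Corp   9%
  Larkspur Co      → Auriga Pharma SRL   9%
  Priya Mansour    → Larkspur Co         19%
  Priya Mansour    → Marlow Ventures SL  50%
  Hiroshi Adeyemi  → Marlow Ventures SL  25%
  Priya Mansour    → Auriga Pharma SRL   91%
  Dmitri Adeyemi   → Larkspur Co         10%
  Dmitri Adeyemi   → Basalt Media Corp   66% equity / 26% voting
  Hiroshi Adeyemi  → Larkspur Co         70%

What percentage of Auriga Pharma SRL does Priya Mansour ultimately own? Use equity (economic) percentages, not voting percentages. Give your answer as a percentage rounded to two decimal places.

92.71%

Priya reaches Auriga along 2 paths.
Direct stake: 91% = 91%.
Via Larkspur: 19% × 9% = 1.71%.
Total: 91% + 1.71% = 92.71%.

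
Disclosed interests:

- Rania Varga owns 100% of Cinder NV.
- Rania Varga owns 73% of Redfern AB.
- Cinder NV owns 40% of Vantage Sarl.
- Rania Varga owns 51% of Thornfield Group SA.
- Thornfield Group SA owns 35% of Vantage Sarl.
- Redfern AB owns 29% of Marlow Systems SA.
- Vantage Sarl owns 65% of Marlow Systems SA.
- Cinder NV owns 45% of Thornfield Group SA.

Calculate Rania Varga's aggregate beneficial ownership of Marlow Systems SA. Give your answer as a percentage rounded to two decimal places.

Rania reaches Marlow along 4 paths.
Via Redfern: 73% × 29% = 21.17%.
Via Cinder → Thornfield → Vantage: 100% × 45% × 35% × 65% = 10.2375%.
Via Thornfield → Vantage: 51% × 35% × 65% = 11.6025%.
Via Cinder → Vantage: 100% × 40% × 65% = 26%.
Total: 21.17% + 10.2375% + 11.6025% + 26% = 69.01%.

69.01%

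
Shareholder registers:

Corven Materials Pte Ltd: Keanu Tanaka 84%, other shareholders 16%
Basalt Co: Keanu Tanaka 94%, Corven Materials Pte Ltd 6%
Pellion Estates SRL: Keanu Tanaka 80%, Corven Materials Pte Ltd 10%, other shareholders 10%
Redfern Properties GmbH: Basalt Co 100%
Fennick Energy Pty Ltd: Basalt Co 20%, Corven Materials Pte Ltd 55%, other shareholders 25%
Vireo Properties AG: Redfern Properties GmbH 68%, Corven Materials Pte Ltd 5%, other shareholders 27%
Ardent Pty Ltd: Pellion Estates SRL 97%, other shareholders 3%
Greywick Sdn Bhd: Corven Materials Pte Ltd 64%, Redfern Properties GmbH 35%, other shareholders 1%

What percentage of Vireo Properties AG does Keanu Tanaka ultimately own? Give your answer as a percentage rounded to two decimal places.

Keanu reaches Vireo along 3 paths.
Via Basalt → Redfern: 94% × 100% × 68% = 63.92%.
Via Corven → Basalt → Redfern: 84% × 6% × 100% × 68% = 3.4272%.
Via Corven: 84% × 5% = 4.2%.
Total: 63.92% + 3.4272% + 4.2% = 71.5472%.
Rounded: 71.55%.

71.55%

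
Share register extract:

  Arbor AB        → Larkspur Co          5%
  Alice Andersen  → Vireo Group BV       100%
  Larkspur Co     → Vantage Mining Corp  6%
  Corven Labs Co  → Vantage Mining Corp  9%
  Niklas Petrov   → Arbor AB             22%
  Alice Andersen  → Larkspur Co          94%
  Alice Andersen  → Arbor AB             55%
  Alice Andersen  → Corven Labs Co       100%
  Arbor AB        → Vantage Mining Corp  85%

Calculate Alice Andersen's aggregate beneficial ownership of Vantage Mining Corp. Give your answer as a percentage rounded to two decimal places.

61.56%

Alice reaches Vantage along 4 paths.
Via Larkspur: 94% × 6% = 5.64%.
Via Arbor → Larkspur: 55% × 5% × 6% = 0.165%.
Via Arbor: 55% × 85% = 46.75%.
Via Corven: 100% × 9% = 9%.
Total: 5.64% + 0.165% + 46.75% + 9% = 61.555%.
Rounded: 61.56%.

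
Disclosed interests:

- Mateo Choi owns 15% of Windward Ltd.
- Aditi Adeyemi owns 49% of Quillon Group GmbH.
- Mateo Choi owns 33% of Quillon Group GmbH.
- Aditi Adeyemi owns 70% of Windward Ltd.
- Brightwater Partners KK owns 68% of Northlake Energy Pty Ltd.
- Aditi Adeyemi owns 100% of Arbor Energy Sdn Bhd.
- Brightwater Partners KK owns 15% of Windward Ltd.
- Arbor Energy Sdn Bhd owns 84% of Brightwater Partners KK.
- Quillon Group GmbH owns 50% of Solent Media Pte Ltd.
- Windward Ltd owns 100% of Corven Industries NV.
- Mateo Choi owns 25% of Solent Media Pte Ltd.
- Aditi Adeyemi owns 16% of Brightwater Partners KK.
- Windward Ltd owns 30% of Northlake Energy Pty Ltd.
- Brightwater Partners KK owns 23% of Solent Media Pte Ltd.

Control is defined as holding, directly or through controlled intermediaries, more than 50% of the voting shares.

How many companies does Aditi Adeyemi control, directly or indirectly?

Aditi holds 100% of Arbor, so Aditi controls Arbor.
Aditi and Arbor together hold 16% + 84% = 100% of Brightwater, so Aditi controls Brightwater.
Aditi and Brightwater together hold 70% + 15% = 85% of Windward, so Aditi controls Windward.
Brightwater and Windward together hold 68% + 30% = 98% of Northlake, so Aditi controls Northlake.
Windward holds 100% of Corven, so Aditi controls Corven.
No other company's threshold is met.
Aditi controls 5 companies.

5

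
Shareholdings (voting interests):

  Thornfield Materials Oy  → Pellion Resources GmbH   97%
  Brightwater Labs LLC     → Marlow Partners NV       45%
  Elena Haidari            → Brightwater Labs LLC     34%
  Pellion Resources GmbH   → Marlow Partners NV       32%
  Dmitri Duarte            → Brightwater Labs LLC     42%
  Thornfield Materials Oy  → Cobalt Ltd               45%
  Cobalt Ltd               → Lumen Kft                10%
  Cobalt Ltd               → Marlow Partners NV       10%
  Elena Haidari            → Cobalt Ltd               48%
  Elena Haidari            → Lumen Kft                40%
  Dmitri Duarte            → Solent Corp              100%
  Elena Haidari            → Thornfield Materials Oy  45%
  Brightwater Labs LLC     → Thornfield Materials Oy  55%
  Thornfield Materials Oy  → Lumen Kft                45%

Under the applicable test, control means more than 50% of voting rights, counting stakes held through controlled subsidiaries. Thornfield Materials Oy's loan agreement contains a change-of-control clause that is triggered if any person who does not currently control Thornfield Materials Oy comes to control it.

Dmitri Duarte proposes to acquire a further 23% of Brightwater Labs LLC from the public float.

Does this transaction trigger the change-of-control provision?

Yes

The purchase changes only Dmitri's holdings, so Dmitri is the only person who could newly come to control Thornfield.
Dmitri holds 100% of Solent, so Dmitri controls Solent.
Neither Dmitri nor any entity Dmitri controls holds any voting interest in Thornfield.
So before the transaction, Dmitri does not control Thornfield.
After the purchase, Dmitri's direct stake in Brightwater rises to 42% + 23% = 65%.
Dmitri holds 65% of Brightwater, so Dmitri controls Brightwater.
Brightwater holds 55% of Thornfield, so Dmitri controls Thornfield.
Dmitri did not control Thornfield before and does after, so the clause is triggered.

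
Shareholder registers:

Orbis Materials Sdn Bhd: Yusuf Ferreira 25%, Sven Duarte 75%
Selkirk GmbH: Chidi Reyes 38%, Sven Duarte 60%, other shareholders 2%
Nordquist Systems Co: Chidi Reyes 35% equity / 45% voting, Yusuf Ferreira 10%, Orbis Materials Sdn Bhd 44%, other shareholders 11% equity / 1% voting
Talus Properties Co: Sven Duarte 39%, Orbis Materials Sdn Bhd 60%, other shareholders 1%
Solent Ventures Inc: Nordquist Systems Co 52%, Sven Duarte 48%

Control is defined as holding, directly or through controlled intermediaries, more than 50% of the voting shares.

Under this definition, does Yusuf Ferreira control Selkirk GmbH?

No

Yusuf's largest direct stake is 25% in Orbis, which does not meet the threshold, so Yusuf controls no company.
Neither Yusuf nor any entity Yusuf controls holds any voting interest in Selkirk.
So Yusuf does not control Selkirk.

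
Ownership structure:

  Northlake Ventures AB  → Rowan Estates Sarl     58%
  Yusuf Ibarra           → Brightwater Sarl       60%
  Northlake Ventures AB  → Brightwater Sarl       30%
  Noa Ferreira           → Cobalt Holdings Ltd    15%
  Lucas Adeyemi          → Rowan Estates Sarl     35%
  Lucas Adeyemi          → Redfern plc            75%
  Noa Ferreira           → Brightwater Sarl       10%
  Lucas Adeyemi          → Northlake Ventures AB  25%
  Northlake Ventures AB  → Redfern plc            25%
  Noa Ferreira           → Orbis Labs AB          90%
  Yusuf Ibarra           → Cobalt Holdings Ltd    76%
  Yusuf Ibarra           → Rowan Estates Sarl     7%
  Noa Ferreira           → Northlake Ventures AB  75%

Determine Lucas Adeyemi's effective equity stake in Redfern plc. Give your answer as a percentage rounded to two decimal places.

81.25%

Lucas reaches Redfern along 2 paths.
Via Northlake: 25% × 25% = 6.25%.
Direct stake: 75% = 75%.
Total: 6.25% + 75% = 81.25%.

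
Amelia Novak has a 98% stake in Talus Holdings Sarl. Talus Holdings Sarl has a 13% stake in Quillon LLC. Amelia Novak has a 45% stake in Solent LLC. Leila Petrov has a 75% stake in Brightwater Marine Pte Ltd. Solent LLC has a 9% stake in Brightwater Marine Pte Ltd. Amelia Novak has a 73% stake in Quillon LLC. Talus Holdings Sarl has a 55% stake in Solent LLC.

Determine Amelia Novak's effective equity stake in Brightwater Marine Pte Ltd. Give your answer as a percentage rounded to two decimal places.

Amelia reaches Brightwater along 2 paths.
Via Solent: 45% × 9% = 4.05%.
Via Talus → Solent: 98% × 55% × 9% = 4.851%.
Total: 4.05% + 4.851% = 8.901%.
Rounded: 8.90%.

8.90%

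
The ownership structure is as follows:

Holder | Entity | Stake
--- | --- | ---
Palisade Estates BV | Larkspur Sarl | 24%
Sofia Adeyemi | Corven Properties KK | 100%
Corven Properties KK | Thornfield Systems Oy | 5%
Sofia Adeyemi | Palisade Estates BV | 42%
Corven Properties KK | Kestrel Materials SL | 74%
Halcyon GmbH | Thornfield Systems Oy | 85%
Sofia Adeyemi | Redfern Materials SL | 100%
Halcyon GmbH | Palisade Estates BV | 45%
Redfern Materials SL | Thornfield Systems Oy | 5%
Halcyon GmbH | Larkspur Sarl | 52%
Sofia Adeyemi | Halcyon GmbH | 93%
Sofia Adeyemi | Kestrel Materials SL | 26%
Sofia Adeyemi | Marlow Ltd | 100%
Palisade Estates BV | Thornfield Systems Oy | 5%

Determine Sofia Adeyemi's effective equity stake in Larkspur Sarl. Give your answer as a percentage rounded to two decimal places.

Sofia reaches Larkspur along 3 paths.
Via Halcyon → Palisade: 93% × 45% × 24% = 10.044%.
Via Palisade: 42% × 24% = 10.08%.
Via Halcyon: 93% × 52% = 48.36%.
Total: 10.044% + 10.08% + 48.36% = 68.484%.
Rounded: 68.48%.

68.48%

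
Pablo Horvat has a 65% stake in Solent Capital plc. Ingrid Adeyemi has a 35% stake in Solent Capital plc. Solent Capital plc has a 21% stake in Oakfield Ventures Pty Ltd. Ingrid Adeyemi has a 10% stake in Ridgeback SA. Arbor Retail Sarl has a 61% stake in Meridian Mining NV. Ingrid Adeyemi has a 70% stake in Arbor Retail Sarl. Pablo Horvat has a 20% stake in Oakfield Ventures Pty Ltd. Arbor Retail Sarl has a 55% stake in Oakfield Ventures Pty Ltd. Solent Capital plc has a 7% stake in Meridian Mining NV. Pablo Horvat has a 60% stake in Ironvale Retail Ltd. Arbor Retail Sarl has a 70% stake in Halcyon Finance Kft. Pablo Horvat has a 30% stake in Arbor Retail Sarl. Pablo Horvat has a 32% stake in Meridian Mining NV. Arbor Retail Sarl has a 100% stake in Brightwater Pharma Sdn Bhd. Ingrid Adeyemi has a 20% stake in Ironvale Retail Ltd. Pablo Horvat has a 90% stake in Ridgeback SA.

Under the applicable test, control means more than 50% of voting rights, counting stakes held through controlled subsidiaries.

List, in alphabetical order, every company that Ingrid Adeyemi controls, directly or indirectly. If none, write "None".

Arbor Retail Sarl, Brightwater Pharma Sdn Bhd, Halcyon Finance Kft, Meridian Mining NV, Oakfield Ventures Pty Ltd

Ingrid holds 70% of Arbor, so Ingrid controls Arbor.
Arbor holds 55% of Oakfield, so Ingrid controls Oakfield.
Arbor holds 100% of Brightwater, so Ingrid controls Brightwater.
Arbor holds 61% of Meridian, so Ingrid controls Meridian.
Arbor holds 70% of Halcyon, so Ingrid controls Halcyon.
No other company's threshold is met.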